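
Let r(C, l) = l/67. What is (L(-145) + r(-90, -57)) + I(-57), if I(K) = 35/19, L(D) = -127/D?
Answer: 344661/184585 ≈ 1.8672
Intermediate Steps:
r(C, l) = l/67 (r(C, l) = l*(1/67) = l/67)
I(K) = 35/19 (I(K) = 35*(1/19) = 35/19)
(L(-145) + r(-90, -57)) + I(-57) = (-127/(-145) + (1/67)*(-57)) + 35/19 = (-127*(-1/145) - 57/67) + 35/19 = (127/145 - 57/67) + 35/19 = 244/9715 + 35/19 = 344661/184585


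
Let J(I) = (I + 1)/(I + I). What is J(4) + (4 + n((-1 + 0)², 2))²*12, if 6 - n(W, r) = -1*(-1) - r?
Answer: 11621/8 ≈ 1452.6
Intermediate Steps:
J(I) = (1 + I)/(2*I) (J(I) = (1 + I)/((2*I)) = (1 + I)*(1/(2*I)) = (1 + I)/(2*I))
n(W, r) = 5 + r (n(W, r) = 6 - (-1*(-1) - r) = 6 - (1 - r) = 6 + (-1 + r) = 5 + r)
J(4) + (4 + n((-1 + 0)², 2))²*12 = (½)*(1 + 4)/4 + (4 + (5 + 2))²*12 = (½)*(¼)*5 + (4 + 7)²*12 = 5/8 + 11²*12 = 5/8 + 121*12 = 5/8 + 1452 = 11621/8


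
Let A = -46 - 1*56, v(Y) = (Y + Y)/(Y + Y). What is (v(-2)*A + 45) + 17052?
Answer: 16995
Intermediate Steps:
v(Y) = 1 (v(Y) = (2*Y)/((2*Y)) = (2*Y)*(1/(2*Y)) = 1)
A = -102 (A = -46 - 56 = -102)
(v(-2)*A + 45) + 17052 = (1*(-102) + 45) + 17052 = (-102 + 45) + 17052 = -57 + 17052 = 16995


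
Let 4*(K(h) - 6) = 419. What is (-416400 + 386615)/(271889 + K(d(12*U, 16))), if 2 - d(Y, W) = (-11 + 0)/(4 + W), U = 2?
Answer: -119140/1087999 ≈ -0.10950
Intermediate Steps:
d(Y, W) = 2 + 11/(4 + W) (d(Y, W) = 2 - (-11 + 0)/(4 + W) = 2 - (-11)/(4 + W) = 2 + 11/(4 + W))
K(h) = 443/4 (K(h) = 6 + (¼)*419 = 6 + 419/4 = 443/4)
(-416400 + 386615)/(271889 + K(d(12*U, 16))) = (-416400 + 386615)/(271889 + 443/4) = -29785/1087999/4 = -29785*4/1087999 = -119140/1087999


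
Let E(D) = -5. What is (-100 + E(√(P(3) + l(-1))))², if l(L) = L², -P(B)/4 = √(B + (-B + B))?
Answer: 11025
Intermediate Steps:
P(B) = -4*√B (P(B) = -4*√(B + (-B + B)) = -4*√(B + 0) = -4*√B)
(-100 + E(√(P(3) + l(-1))))² = (-100 - 5)² = (-105)² = 11025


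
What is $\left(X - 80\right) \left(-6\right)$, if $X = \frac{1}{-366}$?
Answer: $\frac{29281}{61} \approx 480.02$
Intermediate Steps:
$X = - \frac{1}{366} \approx -0.0027322$
$\left(X - 80\right) \left(-6\right) = \left(- \frac{1}{366} - 80\right) \left(-6\right) = \left(- \frac{29281}{366}\right) \left(-6\right) = \frac{29281}{61}$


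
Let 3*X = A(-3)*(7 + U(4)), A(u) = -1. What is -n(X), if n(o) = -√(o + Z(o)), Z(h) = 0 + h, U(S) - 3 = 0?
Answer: 2*I*√15/3 ≈ 2.582*I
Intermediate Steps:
U(S) = 3 (U(S) = 3 + 0 = 3)
Z(h) = h
X = -10/3 (X = (-(7 + 3))/3 = (-1*10)/3 = (⅓)*(-10) = -10/3 ≈ -3.3333)
n(o) = -√2*√o (n(o) = -√(o + o) = -√(2*o) = -√2*√o)
-n(X) = -(-1)*√2*√(-10/3) = -(-1)*√2*I*√30/3 = -(-2)*I*√15/3 = 2*I*√15/3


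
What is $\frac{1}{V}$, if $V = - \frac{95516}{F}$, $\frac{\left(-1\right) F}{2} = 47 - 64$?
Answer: $- \frac{17}{47758} \approx -0.00035596$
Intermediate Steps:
$F = 34$ ($F = - 2 \left(47 - 64\right) = \left(-2\right) \left(-17\right) = 34$)
$V = - \frac{47758}{17}$ ($V = - \frac{95516}{34} = \left(-95516\right) \frac{1}{34} = - \frac{47758}{17} \approx -2809.3$)
$\frac{1}{V} = \frac{1}{- \frac{47758}{17}} = - \frac{17}{47758}$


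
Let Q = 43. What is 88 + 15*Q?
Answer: 733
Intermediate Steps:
88 + 15*Q = 88 + 15*43 = 88 + 645 = 733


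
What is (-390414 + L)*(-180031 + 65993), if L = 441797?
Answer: -5859614554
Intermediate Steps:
(-390414 + L)*(-180031 + 65993) = (-390414 + 441797)*(-180031 + 65993) = 51383*(-114038) = -5859614554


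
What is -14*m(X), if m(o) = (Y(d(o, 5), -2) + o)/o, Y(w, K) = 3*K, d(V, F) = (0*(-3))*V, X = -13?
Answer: -266/13 ≈ -20.462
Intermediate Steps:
d(V, F) = 0 (d(V, F) = 0*V = 0)
m(o) = (-6 + o)/o (m(o) = (3*(-2) + o)/o = (-6 + o)/o)
-14*m(X) = -14*(-6 - 13)/(-13) = -(-14)*(-19)/13 = -14*19/13 = -266/13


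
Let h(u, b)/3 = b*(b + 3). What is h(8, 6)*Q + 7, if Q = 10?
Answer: 1627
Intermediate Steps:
h(u, b) = 3*b*(3 + b) (h(u, b) = 3*(b*(b + 3)) = 3*(b*(3 + b)) = 3*b*(3 + b))
h(8, 6)*Q + 7 = (3*6*(3 + 6))*10 + 7 = (3*6*9)*10 + 7 = 162*10 + 7 = 1620 + 7 = 1627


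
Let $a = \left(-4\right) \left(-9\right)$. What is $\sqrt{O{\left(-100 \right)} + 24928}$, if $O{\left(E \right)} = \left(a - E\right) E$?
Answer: $8 \sqrt{177} \approx 106.43$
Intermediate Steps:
$a = 36$
$O{\left(E \right)} = E \left(36 - E\right)$ ($O{\left(E \right)} = \left(36 - E\right) E = E \left(36 - E\right)$)
$\sqrt{O{\left(-100 \right)} + 24928} = \sqrt{- 100 \left(36 - -100\right) + 24928} = \sqrt{- 100 \left(36 + 100\right) + 24928} = \sqrt{\left(-100\right) 136 + 24928} = \sqrt{-13600 + 24928} = \sqrt{11328} = 8 \sqrt{177}$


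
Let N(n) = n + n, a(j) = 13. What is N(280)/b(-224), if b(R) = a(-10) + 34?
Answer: 560/47 ≈ 11.915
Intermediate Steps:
N(n) = 2*n
b(R) = 47 (b(R) = 13 + 34 = 47)
N(280)/b(-224) = (2*280)/47 = 560*(1/47) = 560/47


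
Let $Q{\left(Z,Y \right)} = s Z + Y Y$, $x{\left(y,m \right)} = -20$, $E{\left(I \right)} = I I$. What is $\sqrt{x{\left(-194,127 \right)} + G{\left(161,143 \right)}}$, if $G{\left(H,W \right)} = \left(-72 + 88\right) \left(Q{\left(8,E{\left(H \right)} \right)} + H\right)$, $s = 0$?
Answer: $2 \sqrt{2687593603} \approx 1.0368 \cdot 10^{5}$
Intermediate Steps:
$E{\left(I \right)} = I^{2}$
$Q{\left(Z,Y \right)} = Y^{2}$ ($Q{\left(Z,Y \right)} = 0 Z + Y Y = 0 + Y^{2} = Y^{2}$)
$G{\left(H,W \right)} = 16 H + 16 H^{4}$ ($G{\left(H,W \right)} = \left(-72 + 88\right) \left(\left(H^{2}\right)^{2} + H\right) = 16 \left(H^{4} + H\right) = 16 \left(H + H^{4}\right) = 16 H + 16 H^{4}$)
$\sqrt{x{\left(-194,127 \right)} + G{\left(161,143 \right)}} = \sqrt{-20 + 16 \cdot 161 \left(1 + 161^{3}\right)} = \sqrt{-20 + 16 \cdot 161 \left(1 + 4173281\right)} = \sqrt{-20 + 16 \cdot 161 \cdot 4173282} = \sqrt{-20 + 10750374432} = \sqrt{10750374412} = 2 \sqrt{2687593603}$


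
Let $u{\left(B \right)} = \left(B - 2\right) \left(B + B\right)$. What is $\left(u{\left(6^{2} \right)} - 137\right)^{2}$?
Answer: $5340721$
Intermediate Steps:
$u{\left(B \right)} = 2 B \left(-2 + B\right)$ ($u{\left(B \right)} = \left(-2 + B\right) 2 B = 2 B \left(-2 + B\right)$)
$\left(u{\left(6^{2} \right)} - 137\right)^{2} = \left(2 \cdot 6^{2} \left(-2 + 6^{2}\right) - 137\right)^{2} = \left(2 \cdot 36 \left(-2 + 36\right) - 137\right)^{2} = \left(2 \cdot 36 \cdot 34 - 137\right)^{2} = \left(2448 - 137\right)^{2} = 2311^{2} = 5340721$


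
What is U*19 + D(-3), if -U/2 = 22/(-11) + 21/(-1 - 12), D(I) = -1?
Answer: 1773/13 ≈ 136.38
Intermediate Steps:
U = 94/13 (U = -2*(22/(-11) + 21/(-1 - 12)) = -2*(22*(-1/11) + 21/(-13)) = -2*(-2 + 21*(-1/13)) = -2*(-2 - 21/13) = -2*(-47/13) = 94/13 ≈ 7.2308)
U*19 + D(-3) = (94/13)*19 - 1 = 1786/13 - 1 = 1773/13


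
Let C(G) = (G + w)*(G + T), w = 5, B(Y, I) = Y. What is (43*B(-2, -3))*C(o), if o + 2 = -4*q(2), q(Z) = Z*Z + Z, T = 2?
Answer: -43344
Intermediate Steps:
q(Z) = Z + Z**2 (q(Z) = Z**2 + Z = Z + Z**2)
o = -26 (o = -2 - 8*(1 + 2) = -2 - 8*3 = -2 - 4*6 = -2 - 24 = -26)
C(G) = (2 + G)*(5 + G) (C(G) = (G + 5)*(G + 2) = (5 + G)*(2 + G) = (2 + G)*(5 + G))
(43*B(-2, -3))*C(o) = (43*(-2))*(10 + (-26)**2 + 7*(-26)) = -86*(10 + 676 - 182) = -86*504 = -43344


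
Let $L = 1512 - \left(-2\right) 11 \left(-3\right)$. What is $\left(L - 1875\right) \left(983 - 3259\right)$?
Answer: $976404$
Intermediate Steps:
$L = 1446$ ($L = 1512 - \left(-22\right) \left(-3\right) = 1512 - 66 = 1446$)
$\left(L - 1875\right) \left(983 - 3259\right) = \left(1446 - 1875\right) \left(983 - 3259\right) = \left(-429\right) \left(-2276\right) = 976404$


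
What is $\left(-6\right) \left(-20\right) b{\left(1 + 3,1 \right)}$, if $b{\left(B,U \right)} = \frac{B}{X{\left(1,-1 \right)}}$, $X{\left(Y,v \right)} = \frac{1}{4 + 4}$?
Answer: $3840$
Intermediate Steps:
$X{\left(Y,v \right)} = \frac{1}{8}$
$b{\left(B,U \right)} = 8 B$ ($b{\left(B,U \right)} = B \frac{1}{\frac{1}{8}} = B 8 = 8 B$)
$\left(-6\right) \left(-20\right) b{\left(1 + 3,1 \right)} = \left(-6\right) \left(-20\right) 8 \left(1 + 3\right) = 120 \cdot 8 \cdot 4 = 120 \cdot 32 = 3840$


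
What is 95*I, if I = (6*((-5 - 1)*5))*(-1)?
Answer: 17100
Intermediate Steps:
I = 180 (I = (6*(-6*5))*(-1) = (6*(-30))*(-1) = -180*(-1) = 180)
95*I = 95*180 = 17100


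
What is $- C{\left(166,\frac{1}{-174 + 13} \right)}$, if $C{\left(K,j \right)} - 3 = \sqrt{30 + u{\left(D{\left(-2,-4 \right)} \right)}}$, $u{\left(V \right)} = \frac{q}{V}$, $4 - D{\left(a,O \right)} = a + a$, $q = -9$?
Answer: $-3 - \frac{\sqrt{462}}{4} \approx -8.3736$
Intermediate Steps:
$D{\left(a,O \right)} = 4 - 2 a$ ($D{\left(a,O \right)} = 4 - \left(a + a\right) = 4 - 2 a$)
$u{\left(V \right)} = - \frac{9}{V}$
$C{\left(K,j \right)} = 3 + \frac{\sqrt{462}}{4}$ ($C{\left(K,j \right)} = 3 + \sqrt{30 - \frac{9}{4 - -4}} = 3 + \sqrt{30 - \frac{9}{4 + 4}} = 3 + \sqrt{30 - \frac{9}{8}} = 3 + \sqrt{\frac{231}{8}} = 3 + \frac{\sqrt{462}}{4}$)
$- C{\left(166,\frac{1}{-174 + 13} \right)} = - (3 + \frac{\sqrt{462}}{4}) = -3 - \frac{\sqrt{462}}{4}$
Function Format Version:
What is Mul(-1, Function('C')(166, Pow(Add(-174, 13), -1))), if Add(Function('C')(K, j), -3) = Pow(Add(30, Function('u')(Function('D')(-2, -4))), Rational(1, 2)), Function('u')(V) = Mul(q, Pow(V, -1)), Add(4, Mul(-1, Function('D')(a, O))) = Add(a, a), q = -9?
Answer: Add(-3, Mul(Rational(-1, 4), Pow(462, Rational(1, 2)))) ≈ -8.3736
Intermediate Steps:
Function('D')(a, O) = Add(4, Mul(-2, a)) (Function('D')(a, O) = Add(4, Mul(-1, Add(a, a))) = Add(4, Mul(-1, Mul(2, a))) = Add(4, Mul(-2, a)))
Function('u')(V) = Mul(-9, Pow(V, -1))
Function('C')(K, j) = Add(3, Mul(Rational(1, 4), Pow(462, Rational(1, 2)))) (Function('C')(K, j) = Add(3, Pow(Add(30, Mul(-9, Pow(Add(4, Mul(-2, -2)), -1))), Rational(1, 2))) = Add(3, Pow(Add(30, Mul(-9, Pow(Add(4, 4), -1))), Rational(1, 2))) = Add(3, Pow(Add(30, Mul(-9, Pow(8, -1))), Rational(1, 2))) = Add(3, Pow(Add(30, Mul(-9, Rational(1, 8))), Rational(1, 2))) = Add(3, Pow(Add(30, Rational(-9, 8)), Rational(1, 2))) = Add(3, Pow(Rational(231, 8), Rational(1, 2))) = Add(3, Mul(Rational(1, 4), Pow(462, Rational(1, 2)))))
Mul(-1, Function('C')(166, Pow(Add(-174, 13), -1))) = Mul(-1, Add(3, Mul(Rational(1, 4), Pow(462, Rational(1, 2))))) = Add(-3, Mul(Rational(-1, 4), Pow(462, Rational(1, 2))))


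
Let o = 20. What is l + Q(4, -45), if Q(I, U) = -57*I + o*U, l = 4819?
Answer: 3691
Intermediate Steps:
Q(I, U) = -57*I + 20*U
l + Q(4, -45) = 4819 + (-57*4 + 20*(-45)) = 4819 + (-228 - 900) = 4819 - 1128 = 3691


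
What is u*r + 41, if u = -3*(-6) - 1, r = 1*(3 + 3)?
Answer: 143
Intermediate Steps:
r = 6 (r = 1*6 = 6)
u = 17 (u = 18 - 1 = 17)
u*r + 41 = 17*6 + 41 = 102 + 41 = 143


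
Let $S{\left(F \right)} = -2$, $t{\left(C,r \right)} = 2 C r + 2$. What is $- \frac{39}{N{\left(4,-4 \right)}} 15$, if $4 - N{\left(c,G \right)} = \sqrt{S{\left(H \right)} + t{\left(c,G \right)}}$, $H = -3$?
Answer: $- \frac{195}{4} - \frac{195 i \sqrt{2}}{4} \approx -48.75 - 68.943 i$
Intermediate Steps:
$t{\left(C,r \right)} = 2 + 2 C r$ ($t{\left(C,r \right)} = 2 C r + 2 = 2 + 2 C r$)
$N{\left(c,G \right)} = 4 - \sqrt{2} \sqrt{G c}$ ($N{\left(c,G \right)} = 4 - \sqrt{-2 + \left(2 + 2 c G\right)} = 4 - \sqrt{-2 + \left(2 + 2 G c\right)} = 4 - \sqrt{2 G c} = 4 - \sqrt{2} \sqrt{G c}$)
$- \frac{39}{N{\left(4,-4 \right)}} 15 = - \frac{39}{4 - \sqrt{2} \sqrt{\left(-4\right) 4}} \cdot 15 = - \frac{39}{4 - \sqrt{2} \sqrt{-16}} \cdot 15 = - \frac{39}{4 - \sqrt{2} \cdot 4 i} 15 = - \frac{39}{4 - 4 i \sqrt{2}} \cdot 15 = - \frac{585}{4 - 4 i \sqrt{2}}$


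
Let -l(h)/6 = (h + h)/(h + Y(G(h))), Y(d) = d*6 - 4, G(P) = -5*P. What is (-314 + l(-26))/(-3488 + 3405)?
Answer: 39198/10375 ≈ 3.7781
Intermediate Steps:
Y(d) = -4 + 6*d (Y(d) = 6*d - 4 = -4 + 6*d)
l(h) = -12*h/(-4 - 29*h) (l(h) = -6*(h + h)/(h + (-4 + 6*(-5*h))) = -6*2*h/(h + (-4 - 30*h)) = -6*2*h/(-4 - 29*h) = -12*h/(-4 - 29*h))
(-314 + l(-26))/(-3488 + 3405) = (-314 + 12*(-26)/(4 + 29*(-26)))/(-3488 + 3405) = (-314 + 12*(-26)/(4 - 754))/(-83) = (-314 + 12*(-26)/(-750))*(-1/83) = (-314 + 12*(-26)*(-1/750))*(-1/83) = (-314 + 52/125)*(-1/83) = -39198/125*(-1/83) = 39198/10375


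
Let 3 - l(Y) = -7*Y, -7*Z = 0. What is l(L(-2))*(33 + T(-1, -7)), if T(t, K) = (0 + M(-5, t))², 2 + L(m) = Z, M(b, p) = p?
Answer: -374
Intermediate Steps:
Z = 0 (Z = -⅐*0 = 0)
L(m) = -2 (L(m) = -2 + 0 = -2)
l(Y) = 3 + 7*Y (l(Y) = 3 - (-7)*Y = 3 + 7*Y)
T(t, K) = t² (T(t, K) = (0 + t)² = t²)
l(L(-2))*(33 + T(-1, -7)) = (3 + 7*(-2))*(33 + (-1)²) = (3 - 14)*(33 + 1) = -11*34 = -374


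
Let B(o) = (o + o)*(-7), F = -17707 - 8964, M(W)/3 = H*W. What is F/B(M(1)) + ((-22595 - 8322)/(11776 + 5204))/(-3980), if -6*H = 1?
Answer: -1802436631981/473062800 ≈ -3810.1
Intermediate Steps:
H = -1/6 (H = -1/6*1 = -1/6 ≈ -0.16667)
M(W) = -W/2 (M(W) = 3*(-W/6) = -W/2)
F = -26671
B(o) = -14*o (B(o) = (2*o)*(-7) = -14*o)
F/B(M(1)) + ((-22595 - 8322)/(11776 + 5204))/(-3980) = -26671/((-(-7))) + ((-22595 - 8322)/(11776 + 5204))/(-3980) = -26671/((-14*(-1/2))) - 30917/16980*(-1/3980) = -26671/7 - 30917*1/16980*(-1/3980) = -26671*1/7 - 30917/16980*(-1/3980) = -26671/7 + 30917/67580400 = -1802436631981/473062800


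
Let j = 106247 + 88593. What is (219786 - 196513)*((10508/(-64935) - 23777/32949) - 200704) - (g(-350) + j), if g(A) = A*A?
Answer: -30013501367794507/6425055 ≈ -4.6713e+9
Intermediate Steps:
g(A) = A²
j = 194840
(219786 - 196513)*((10508/(-64935) - 23777/32949) - 200704) - (g(-350) + j) = (219786 - 196513)*((10508/(-64935) - 23777/32949) - 200704) - ((-350)² + 194840) = 23273*((10508*(-1/64935) - 23777*1/32949) - 200704) - (122500 + 194840) = 23273*((-284/1755 - 23777/32949) - 200704) - 1*317340 = 23273*(-5676239/6425055 - 200704) - 317340 = 23273*(-1289539914959/6425055) - 317340 = -30011462440840807/6425055 - 317340 = -30013501367794507/6425055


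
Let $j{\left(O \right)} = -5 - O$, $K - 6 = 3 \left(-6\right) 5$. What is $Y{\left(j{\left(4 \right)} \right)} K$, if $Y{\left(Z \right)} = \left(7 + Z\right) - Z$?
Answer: $-588$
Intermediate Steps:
$K = -84$ ($K = 6 + 3 \left(-6\right) 5 = 6 - 90 = -84$)
$Y{\left(Z \right)} = 7$
$Y{\left(j{\left(4 \right)} \right)} K = 7 \left(-84\right) = -588$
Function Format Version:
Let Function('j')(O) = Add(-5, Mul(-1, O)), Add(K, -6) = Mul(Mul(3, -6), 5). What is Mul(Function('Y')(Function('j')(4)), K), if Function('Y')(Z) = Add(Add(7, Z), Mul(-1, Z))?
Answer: -588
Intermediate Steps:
K = -84 (K = Add(6, Mul(Mul(3, -6), 5)) = Add(6, Mul(-18, 5)) = Add(6, -90) = -84)
Function('Y')(Z) = 7
Mul(Function('Y')(Function('j')(4)), K) = Mul(7, -84) = -588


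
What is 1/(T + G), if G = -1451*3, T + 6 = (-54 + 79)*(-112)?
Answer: -1/7159 ≈ -0.00013968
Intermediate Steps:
T = -2806 (T = -6 + (-54 + 79)*(-112) = -6 + 25*(-112) = -6 - 2800 = -2806)
G = -4353
1/(T + G) = 1/(-2806 - 4353) = 1/(-7159) = -1/7159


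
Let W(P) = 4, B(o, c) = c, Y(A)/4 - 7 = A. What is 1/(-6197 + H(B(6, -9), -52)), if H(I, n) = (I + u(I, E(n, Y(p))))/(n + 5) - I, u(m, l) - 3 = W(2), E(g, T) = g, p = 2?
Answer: -47/290834 ≈ -0.00016160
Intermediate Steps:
Y(A) = 28 + 4*A
u(m, l) = 7 (u(m, l) = 3 + 4 = 7)
H(I, n) = -I + (7 + I)/(5 + n) (H(I, n) = (I + 7)/(n + 5) - I = (7 + I)/(5 + n) - I = -I + (7 + I)/(5 + n))
1/(-6197 + H(B(6, -9), -52)) = 1/(-6197 + (7 - 4*(-9) - 1*(-9)*(-52))/(5 - 52)) = 1/(-6197 + (7 + 36 - 468)/(-47)) = 1/(-6197 - 1/47*(-425)) = 1/(-6197 + 425/47) = 1/(-290834/47) = -47/290834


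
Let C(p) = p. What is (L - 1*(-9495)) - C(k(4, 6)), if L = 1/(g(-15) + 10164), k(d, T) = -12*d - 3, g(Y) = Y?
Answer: 96882355/10149 ≈ 9546.0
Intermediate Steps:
k(d, T) = -3 - 12*d
L = 1/10149 (L = 1/(-15 + 10164) = 1/10149 ≈ 9.8532e-5)
(L - 1*(-9495)) - C(k(4, 6)) = (1/10149 - 1*(-9495)) - (-3 - 12*4) = (1/10149 + 9495) - (-3 - 48) = 96364756/10149 - 1*(-51) = 96364756/10149 + 51 = 96882355/10149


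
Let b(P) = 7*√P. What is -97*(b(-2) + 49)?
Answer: -4753 - 679*I*√2 ≈ -4753.0 - 960.25*I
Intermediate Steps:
-97*(b(-2) + 49) = -97*(7*√(-2) + 49) = -97*(7*(I*√2) + 49) = -97*(7*I*√2 + 49) = -97*(49 + 7*I*√2) = -4753 - 679*I*√2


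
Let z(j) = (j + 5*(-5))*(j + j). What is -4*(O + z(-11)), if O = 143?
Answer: -3740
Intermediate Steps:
z(j) = 2*j*(-25 + j) (z(j) = (j - 25)*(2*j) = (-25 + j)*(2*j) = 2*j*(-25 + j))
-4*(O + z(-11)) = -4*(143 + 2*(-11)*(-25 - 11)) = -4*(143 + 2*(-11)*(-36)) = -4*(143 + 792) = -4*935 = -3740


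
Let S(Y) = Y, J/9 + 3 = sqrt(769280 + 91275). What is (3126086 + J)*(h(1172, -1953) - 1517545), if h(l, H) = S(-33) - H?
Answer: -4737933171875 - 13640625*sqrt(860555) ≈ -4.7506e+12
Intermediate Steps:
J = -27 + 9*sqrt(860555) (J = -27 + 9*sqrt(769280 + 91275) = -27 + 9*sqrt(860555) ≈ 8322.0)
h(l, H) = -33 - H
(3126086 + J)*(h(1172, -1953) - 1517545) = (3126086 + (-27 + 9*sqrt(860555)))*((-33 - 1*(-1953)) - 1517545) = (3126059 + 9*sqrt(860555))*((-33 + 1953) - 1517545) = (3126059 + 9*sqrt(860555))*(1920 - 1517545) = (3126059 + 9*sqrt(860555))*(-1515625) = -4737933171875 - 13640625*sqrt(860555)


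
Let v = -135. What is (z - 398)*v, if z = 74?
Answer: 43740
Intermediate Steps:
(z - 398)*v = (74 - 398)*(-135) = -324*(-135) = 43740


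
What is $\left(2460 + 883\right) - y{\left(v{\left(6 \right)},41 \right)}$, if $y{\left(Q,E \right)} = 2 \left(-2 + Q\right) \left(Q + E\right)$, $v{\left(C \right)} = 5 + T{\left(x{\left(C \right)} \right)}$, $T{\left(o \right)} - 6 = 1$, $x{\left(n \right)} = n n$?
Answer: $2283$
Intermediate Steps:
$x{\left(n \right)} = n^{2}$
$T{\left(o \right)} = 7$ ($T{\left(o \right)} = 6 + 1 = 7$)
$v{\left(C \right)} = 12$ ($v{\left(C \right)} = 5 + 7 = 12$)
$y{\left(Q,E \right)} = 2 \left(-2 + Q\right) \left(E + Q\right)$
$\left(2460 + 883\right) - y{\left(v{\left(6 \right)},41 \right)} = \left(2460 + 883\right) - \left(\left(-4\right) 41 - 48 + 2 \cdot 12^{2} + 2 \cdot 41 \cdot 12\right) = 3343 - \left(-164 - 48 + 2 \cdot 144 + 984\right) = 3343 - \left(-164 - 48 + 288 + 984\right) = 3343 - 1060 = 2283$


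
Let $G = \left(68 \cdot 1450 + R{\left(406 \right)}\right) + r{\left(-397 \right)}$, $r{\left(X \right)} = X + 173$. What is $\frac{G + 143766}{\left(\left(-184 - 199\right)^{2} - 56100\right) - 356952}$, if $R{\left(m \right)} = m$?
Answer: $- \frac{242548}{266363} \approx -0.91059$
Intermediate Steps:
$r{\left(X \right)} = 173 + X$
$G = 98782$ ($G = \left(68 \cdot 1450 + 406\right) + \left(173 - 397\right) = \left(98600 + 406\right) - 224 = 99006 - 224 = 98782$)
$\frac{G + 143766}{\left(\left(-184 - 199\right)^{2} - 56100\right) - 356952} = \frac{98782 + 143766}{\left(\left(-184 - 199\right)^{2} - 56100\right) - 356952} = \frac{242548}{\left(\left(-383\right)^{2} - 56100\right) - 356952} = \frac{242548}{\left(146689 - 56100\right) - 356952} = \frac{242548}{90589 - 356952} = \frac{242548}{-266363} = 242548 \left(- \frac{1}{266363}\right) = - \frac{242548}{266363}$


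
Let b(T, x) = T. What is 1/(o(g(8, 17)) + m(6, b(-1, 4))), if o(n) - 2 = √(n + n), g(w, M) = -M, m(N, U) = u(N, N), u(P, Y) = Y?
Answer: 4/49 - I*√34/98 ≈ 0.081633 - 0.0595*I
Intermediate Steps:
m(N, U) = N
o(n) = 2 + √2*√n (o(n) = 2 + √(n + n) = 2 + √(2*n) = 2 + √2*√n)
1/(o(g(8, 17)) + m(6, b(-1, 4))) = 1/((2 + √2*√(-1*17)) + 6) = 1/((2 + √2*√(-17)) + 6) = 1/((2 + √2*(I*√17)) + 6) = 1/((2 + I*√34) + 6) = 1/(8 + I*√34)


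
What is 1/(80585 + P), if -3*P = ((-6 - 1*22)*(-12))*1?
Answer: 1/80473 ≈ 1.2427e-5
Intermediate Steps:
P = -112 (P = -(-6 - 1*22)*(-12)/3 = -(-6 - 22)*(-12)/3 = -(-28*(-12))/3 = -112 ≈ -112.00)
1/(80585 + P) = 1/(80585 - 112) = 1/80473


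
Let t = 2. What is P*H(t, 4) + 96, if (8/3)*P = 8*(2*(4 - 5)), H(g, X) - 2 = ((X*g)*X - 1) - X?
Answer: -78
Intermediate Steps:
H(g, X) = 1 - X + g*X² (H(g, X) = 2 + (((X*g)*X - 1) - X) = 2 + ((g*X² - 1) - X) = 2 + ((-1 + g*X²) - X) = 2 + (-1 - X + g*X²) = 1 - X + g*X²)
P = -6 (P = 3*(8*(2*(4 - 5)))/8 = 3*(8*(2*(-1)))/8 = 3*(8*(-2))/8 = (3/8)*(-16) = -6)
P*H(t, 4) + 96 = -6*(1 - 1*4 + 2*4²) + 96 = -6*(1 - 4 + 2*16) + 96 = -6*(1 - 4 + 32) + 96 = -6*29 + 96 = -174 + 96 = -78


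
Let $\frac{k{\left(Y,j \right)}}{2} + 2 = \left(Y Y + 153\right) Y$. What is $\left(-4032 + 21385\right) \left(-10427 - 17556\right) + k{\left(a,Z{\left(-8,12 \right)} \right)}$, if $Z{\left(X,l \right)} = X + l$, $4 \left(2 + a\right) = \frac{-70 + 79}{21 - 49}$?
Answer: $- \frac{341109253233785}{702464} \approx -4.8559 \cdot 10^{8}$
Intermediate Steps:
$a = - \frac{233}{112}$ ($a = -2 + \frac{\left(-70 + 79\right) \frac{1}{21 - 49}}{4} = -2 + \frac{9 \frac{1}{-28}}{4} = -2 + \frac{9 \left(- \frac{1}{28}\right)}{4} = -2 + \frac{1}{4} \left(- \frac{9}{28}\right) = -2 - \frac{9}{112} = - \frac{233}{112} \approx -2.0804$)
$k{\left(Y,j \right)} = -4 + 2 Y \left(153 + Y^{2}\right)$ ($k{\left(Y,j \right)} = -4 + 2 \left(Y Y + 153\right) Y = -4 + 2 \left(Y^{2} + 153\right) Y = -4 + 2 \left(153 + Y^{2}\right) Y = -4 + 2 Y \left(153 + Y^{2}\right)$)
$\left(-4032 + 21385\right) \left(-10427 - 17556\right) + k{\left(a,Z{\left(-8,12 \right)} \right)} = \left(-4032 + 21385\right) \left(-10427 - 17556\right) + \left(-4 + 2 \left(- \frac{233}{112}\right)^{3} + 306 \left(- \frac{233}{112}\right)\right) = 17353 \left(-27983\right) - \frac{462640249}{702464} = -485588999 - \frac{462640249}{702464} = - \frac{341109253233785}{702464}$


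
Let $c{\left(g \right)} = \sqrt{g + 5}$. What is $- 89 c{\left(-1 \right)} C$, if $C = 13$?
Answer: $-2314$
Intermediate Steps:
$c{\left(g \right)} = \sqrt{5 + g}$
$- 89 c{\left(-1 \right)} C = - 89 \sqrt{5 - 1} \cdot 13 = - 89 \sqrt{4} \cdot 13 = \left(-89\right) 2 \cdot 13 = \left(-178\right) 13 = -2314$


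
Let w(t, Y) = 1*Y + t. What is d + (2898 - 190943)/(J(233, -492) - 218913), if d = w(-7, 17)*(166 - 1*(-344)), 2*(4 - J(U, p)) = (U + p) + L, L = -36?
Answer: 2231743390/437523 ≈ 5100.9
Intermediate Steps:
J(U, p) = 22 - U/2 - p/2 (J(U, p) = 4 - ((U + p) - 36)/2 = 4 - (-36 + U + p)/2 = 4 + (18 - U/2 - p/2) = 22 - U/2 - p/2)
w(t, Y) = Y + t
d = 5100 (d = (17 - 7)*(166 - 1*(-344)) = 10*(166 + 344) = 10*510 = 5100)
d + (2898 - 190943)/(J(233, -492) - 218913) = 5100 + (2898 - 190943)/((22 - ½*233 - ½*(-492)) - 218913) = 5100 - 188045/((22 - 233/2 + 246) - 218913) = 5100 - 188045/(303/2 - 218913) = 5100 - 188045/(-437523/2) = 5100 - 188045*(-2/437523) = 5100 + 376090/437523 = 2231743390/437523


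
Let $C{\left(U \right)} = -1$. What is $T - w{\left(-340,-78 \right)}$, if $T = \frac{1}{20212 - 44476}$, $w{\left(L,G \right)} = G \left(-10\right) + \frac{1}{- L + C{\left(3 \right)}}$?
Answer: $- \frac{2138637161}{2741832} \approx -780.0$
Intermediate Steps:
$w{\left(L,G \right)} = \frac{1}{-1 - L} - 10 G$ ($w{\left(L,G \right)} = G \left(-10\right) + \frac{1}{- L - 1} = - 10 G + \frac{1}{-1 - L} = \frac{1}{-1 - L} - 10 G$)
$T = - \frac{1}{24264}$ ($T = \frac{1}{-24264} = - \frac{1}{24264} \approx -4.1213 \cdot 10^{-5}$)
$T - w{\left(-340,-78 \right)} = - \frac{1}{24264} - \frac{-1 - -780 - \left(-780\right) \left(-340\right)}{1 - 340} = - \frac{1}{24264} - \frac{-1 + 780 - 265200}{-339} = - \frac{1}{24264} - \left(- \frac{1}{339}\right) \left(-264421\right) = - \frac{1}{24264} - \frac{264421}{339} = - \frac{2138637161}{2741832}$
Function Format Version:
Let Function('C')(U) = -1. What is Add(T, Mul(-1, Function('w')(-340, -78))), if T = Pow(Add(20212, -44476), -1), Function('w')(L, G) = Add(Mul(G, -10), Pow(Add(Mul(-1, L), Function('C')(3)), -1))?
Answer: Rational(-2138637161, 2741832) ≈ -780.00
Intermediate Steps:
Function('w')(L, G) = Add(Pow(Add(-1, Mul(-1, L)), -1), Mul(-10, G)) (Function('w')(L, G) = Add(Mul(G, -10), Pow(Add(Mul(-1, L), -1), -1)) = Add(Mul(-10, G), Pow(Add(-1, Mul(-1, L)), -1)) = Add(Pow(Add(-1, Mul(-1, L)), -1), Mul(-10, G)))
T = Rational(-1, 24264) (T = Pow(-24264, -1) = Rational(-1, 24264) ≈ -4.1213e-5)
Add(T, Mul(-1, Function('w')(-340, -78))) = Add(Rational(-1, 24264), Mul(-1, Mul(Pow(Add(1, -340), -1), Add(-1, Mul(-10, -78), Mul(-10, -78, -340))))) = Add(Rational(-1, 24264), Mul(-1, Mul(Pow(-339, -1), Add(-1, 780, -265200)))) = Add(Rational(-1, 24264), Mul(-1, Mul(Rational(-1, 339), -264421))) = Add(Rational(-1, 24264), Mul(-1, Rational(264421, 339))) = Add(Rational(-1, 24264), Rational(-264421, 339)) = Rational(-2138637161, 2741832)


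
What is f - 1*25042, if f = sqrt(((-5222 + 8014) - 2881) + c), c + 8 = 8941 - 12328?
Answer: -25042 + 2*I*sqrt(871) ≈ -25042.0 + 59.025*I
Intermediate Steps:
c = -3395 (c = -8 + (8941 - 12328) = -8 - 3387 = -3395)
f = 2*I*sqrt(871) (f = sqrt(((-5222 + 8014) - 2881) - 3395) = sqrt((2792 - 2881) - 3395) = sqrt(-89 - 3395) = sqrt(-3484) = 2*I*sqrt(871) ≈ 59.025*I)
f - 1*25042 = 2*I*sqrt(871) - 1*25042 = 2*I*sqrt(871) - 25042 = -25042 + 2*I*sqrt(871)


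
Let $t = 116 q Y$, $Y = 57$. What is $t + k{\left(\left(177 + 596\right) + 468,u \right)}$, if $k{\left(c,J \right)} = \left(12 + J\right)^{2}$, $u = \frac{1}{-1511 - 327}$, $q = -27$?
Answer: $- \frac{602611208831}{3378244} \approx -1.7838 \cdot 10^{5}$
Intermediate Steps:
$t = -178524$ ($t = 116 \left(-27\right) 57 = \left(-3132\right) 57 = -178524$)
$u = - \frac{1}{1838}$ ($u = \frac{1}{-1838} = - \frac{1}{1838} \approx -0.00054407$)
$t + k{\left(\left(177 + 596\right) + 468,u \right)} = -178524 + \left(12 - \frac{1}{1838}\right)^{2} = -178524 + \left(\frac{22055}{1838}\right)^{2} = -178524 + \frac{486423025}{3378244} = - \frac{602611208831}{3378244}$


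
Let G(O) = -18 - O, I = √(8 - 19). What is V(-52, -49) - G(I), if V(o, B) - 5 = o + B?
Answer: -78 + I*√11 ≈ -78.0 + 3.3166*I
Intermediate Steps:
I = I*√11 (I = √(-11) = I*√11 ≈ 3.3166*I)
V(o, B) = 5 + B + o (V(o, B) = 5 + (o + B) = 5 + (B + o) = 5 + B + o)
V(-52, -49) - G(I) = (5 - 49 - 52) - (-18 - I*√11) = -96 - (-18 - I*√11) = -96 + (18 + I*√11) = -78 + I*√11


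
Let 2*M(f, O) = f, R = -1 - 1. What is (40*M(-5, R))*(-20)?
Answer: 2000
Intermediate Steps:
R = -2
M(f, O) = f/2
(40*M(-5, R))*(-20) = (40*((1/2)*(-5)))*(-20) = (40*(-5/2))*(-20) = -100*(-20) = 2000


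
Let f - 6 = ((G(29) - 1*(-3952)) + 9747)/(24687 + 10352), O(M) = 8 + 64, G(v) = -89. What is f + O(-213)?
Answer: 2746652/35039 ≈ 78.388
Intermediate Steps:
O(M) = 72
f = 223844/35039 (f = 6 + ((-89 - 1*(-3952)) + 9747)/(24687 + 10352) = 6 + ((-89 + 3952) + 9747)/35039 = 6 + (3863 + 9747)*(1/35039) = 6 + 13610*(1/35039) = 6 + 13610/35039 = 223844/35039 ≈ 6.3884)
f + O(-213) = 223844/35039 + 72 = 2746652/35039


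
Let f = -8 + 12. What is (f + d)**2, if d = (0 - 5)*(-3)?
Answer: 361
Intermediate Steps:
d = 15 (d = -5*(-3) = 15)
f = 4
(f + d)**2 = (4 + 15)**2 = 19**2 = 361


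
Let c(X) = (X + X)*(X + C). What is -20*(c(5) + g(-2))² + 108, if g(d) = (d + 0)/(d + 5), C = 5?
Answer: -1775108/9 ≈ -1.9723e+5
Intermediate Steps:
g(d) = d/(5 + d)
c(X) = 2*X*(5 + X) (c(X) = (X + X)*(X + 5) = (2*X)*(5 + X) = 2*X*(5 + X))
-20*(c(5) + g(-2))² + 108 = -20*(2*5*(5 + 5) - 2/(5 - 2))² + 108 = -20*(2*5*10 - 2/3)² + 108 = -20*(100 - 2*⅓)² + 108 = -20*(100 - ⅔)² + 108 = -20*(298/3)² + 108 = -20*88804/9 + 108 = -1776080/9 + 108 = -1775108/9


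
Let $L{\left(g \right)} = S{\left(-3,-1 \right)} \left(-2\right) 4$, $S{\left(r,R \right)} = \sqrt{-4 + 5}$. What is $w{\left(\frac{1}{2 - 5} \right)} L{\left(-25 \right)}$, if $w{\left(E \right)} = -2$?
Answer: $16$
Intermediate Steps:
$S{\left(r,R \right)} = 1$ ($S{\left(r,R \right)} = \sqrt{1} = 1$)
$L{\left(g \right)} = -8$ ($L{\left(g \right)} = 1 \left(-2\right) 4 = \left(-2\right) 4 = -8$)
$w{\left(\frac{1}{2 - 5} \right)} L{\left(-25 \right)} = \left(-2\right) \left(-8\right) = 16$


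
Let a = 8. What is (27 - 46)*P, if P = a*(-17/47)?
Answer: 2584/47 ≈ 54.979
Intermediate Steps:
P = -136/47 (P = 8*(-17/47) = -136/47 ≈ -2.8936)
(27 - 46)*P = (27 - 46)*(-136/47) = -19*(-136/47) = 2584/47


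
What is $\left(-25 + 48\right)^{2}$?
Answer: $529$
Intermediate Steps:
$\left(-25 + 48\right)^{2} = 23^{2} = 529$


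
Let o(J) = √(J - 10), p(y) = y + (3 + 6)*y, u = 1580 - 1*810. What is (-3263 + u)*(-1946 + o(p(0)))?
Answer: 4851378 - 2493*I*√10 ≈ 4.8514e+6 - 7883.6*I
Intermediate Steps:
u = 770 (u = 1580 - 810 = 770)
p(y) = 10*y (p(y) = y + 9*y = 10*y)
o(J) = √(-10 + J)
(-3263 + u)*(-1946 + o(p(0))) = (-3263 + 770)*(-1946 + √(-10 + 10*0)) = -2493*(-1946 + √(-10 + 0)) = -2493*(-1946 + √(-10)) = -2493*(-1946 + I*√10) = 4851378 - 2493*I*√10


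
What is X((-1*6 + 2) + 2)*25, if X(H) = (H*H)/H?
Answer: -50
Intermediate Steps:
X(H) = H (X(H) = H**2/H = H)
X((-1*6 + 2) + 2)*25 = ((-1*6 + 2) + 2)*25 = ((-6 + 2) + 2)*25 = (-4 + 2)*25 = -2*25 = -50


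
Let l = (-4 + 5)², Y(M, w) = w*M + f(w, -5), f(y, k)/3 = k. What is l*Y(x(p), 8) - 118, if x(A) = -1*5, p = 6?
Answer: -173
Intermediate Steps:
f(y, k) = 3*k
x(A) = -5
Y(M, w) = -15 + M*w (Y(M, w) = w*M + 3*(-5) = M*w - 15 = -15 + M*w)
l = 1 (l = 1² = 1)
l*Y(x(p), 8) - 118 = 1*(-15 - 5*8) - 118 = 1*(-15 - 40) - 118 = 1*(-55) - 118 = -55 - 118 = -173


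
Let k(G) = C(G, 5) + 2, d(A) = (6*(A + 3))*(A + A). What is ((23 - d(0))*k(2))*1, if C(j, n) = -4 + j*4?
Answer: 138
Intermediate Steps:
C(j, n) = -4 + 4*j
d(A) = 2*A*(18 + 6*A) (d(A) = (6*(3 + A))*(2*A) = (18 + 6*A)*(2*A) = 2*A*(18 + 6*A))
k(G) = -2 + 4*G (k(G) = (-4 + 4*G) + 2 = -2 + 4*G)
((23 - d(0))*k(2))*1 = ((23 - 12*0*(3 + 0))*(-2 + 4*2))*1 = ((23 - 12*0*3)*(-2 + 8))*1 = ((23 - 1*0)*6)*1 = ((23 + 0)*6)*1 = (23*6)*1 = 138*1 = 138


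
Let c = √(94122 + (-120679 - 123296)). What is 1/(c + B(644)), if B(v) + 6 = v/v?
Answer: -5/149878 - I*√149853/149878 ≈ -3.336e-5 - 0.0025828*I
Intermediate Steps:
B(v) = -5 (B(v) = -6 + v/v = -6 + 1 = -5)
c = I*√149853 (c = √(94122 - 243975) = √(-149853) = I*√149853 ≈ 387.11*I)
1/(c + B(644)) = 1/(I*√149853 - 5) = 1/(-5 + I*√149853)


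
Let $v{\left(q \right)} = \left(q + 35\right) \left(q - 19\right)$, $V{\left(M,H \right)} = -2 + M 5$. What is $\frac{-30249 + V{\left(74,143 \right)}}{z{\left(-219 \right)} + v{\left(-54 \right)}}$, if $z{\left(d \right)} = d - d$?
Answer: $- \frac{29881}{1387} \approx -21.544$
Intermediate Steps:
$z{\left(d \right)} = 0$
$V{\left(M,H \right)} = -2 + 5 M$
$v{\left(q \right)} = \left(-19 + q\right) \left(35 + q\right)$ ($v{\left(q \right)} = \left(35 + q\right) \left(-19 + q\right) = \left(-19 + q\right) \left(35 + q\right)$)
$\frac{-30249 + V{\left(74,143 \right)}}{z{\left(-219 \right)} + v{\left(-54 \right)}} = \frac{-30249 + \left(-2 + 5 \cdot 74\right)}{0 + \left(-665 + \left(-54\right)^{2} + 16 \left(-54\right)\right)} = \frac{-30249 + \left(-2 + 370\right)}{0 - -1387} = \frac{-30249 + 368}{0 + 1387} = - \frac{29881}{1387}$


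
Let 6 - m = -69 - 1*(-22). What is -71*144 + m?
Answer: -10171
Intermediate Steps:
m = 53 (m = 6 - (-69 - 1*(-22)) = 6 - (-69 + 22) = 6 - 1*(-47) = 6 + 47 = 53)
-71*144 + m = -71*144 + 53 = -10224 + 53 = -10171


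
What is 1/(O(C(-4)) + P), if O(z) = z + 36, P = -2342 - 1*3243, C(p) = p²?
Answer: -1/5533 ≈ -0.00018073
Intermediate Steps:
P = -5585 (P = -2342 - 3243 = -5585)
O(z) = 36 + z
1/(O(C(-4)) + P) = 1/((36 + (-4)²) - 5585) = 1/((36 + 16) - 5585) = 1/(52 - 5585) = 1/(-5533) = -1/5533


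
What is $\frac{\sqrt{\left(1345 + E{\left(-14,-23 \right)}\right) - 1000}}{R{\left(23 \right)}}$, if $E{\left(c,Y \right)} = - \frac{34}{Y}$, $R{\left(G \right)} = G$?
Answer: $\frac{\sqrt{183287}}{529} \approx 0.8093$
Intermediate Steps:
$\frac{\sqrt{\left(1345 + E{\left(-14,-23 \right)}\right) - 1000}}{R{\left(23 \right)}} = \frac{\sqrt{\left(1345 - \frac{34}{-23}\right) - 1000}}{23} = \sqrt{\left(1345 - - \frac{34}{23}\right) - 1000} \cdot \frac{1}{23} = \sqrt{\left(1345 + \frac{34}{23}\right) - 1000} \cdot \frac{1}{23} = \sqrt{\frac{30969}{23} - 1000} \cdot \frac{1}{23} = \sqrt{\frac{7969}{23}} \cdot \frac{1}{23} = \frac{\sqrt{183287}}{23} \cdot \frac{1}{23} = \frac{\sqrt{183287}}{529}$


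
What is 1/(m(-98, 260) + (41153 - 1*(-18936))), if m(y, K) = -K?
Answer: 1/59829 ≈ 1.6714e-5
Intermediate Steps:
1/(m(-98, 260) + (41153 - 1*(-18936))) = 1/(-1*260 + (41153 - 1*(-18936))) = 1/(-260 + (41153 + 18936)) = 1/(-260 + 60089) = 1/59829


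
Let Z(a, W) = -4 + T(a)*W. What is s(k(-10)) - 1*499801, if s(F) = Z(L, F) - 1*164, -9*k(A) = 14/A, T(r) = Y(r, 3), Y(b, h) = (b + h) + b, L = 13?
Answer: -22498402/45 ≈ -4.9996e+5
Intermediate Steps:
Y(b, h) = h + 2*b
T(r) = 3 + 2*r
k(A) = -14/(9*A)
Z(a, W) = -4 + W*(3 + 2*a) (Z(a, W) = -4 + (3 + 2*a)*W = -4 + W*(3 + 2*a))
s(F) = -168 + 29*F (s(F) = (-4 + F*(3 + 2*13)) - 1*164 = (-4 + F*(3 + 26)) - 164 = (-4 + F*29) - 164 = (-4 + 29*F) - 164 = -168 + 29*F)
s(k(-10)) - 1*499801 = (-168 + 29*(-14/9/(-10))) - 1*499801 = (-168 + 29*(-14/9*(-⅒))) - 499801 = (-168 + 29*(7/45)) - 499801 = (-168 + 203/45) - 499801 = -7357/45 - 499801 = -22498402/45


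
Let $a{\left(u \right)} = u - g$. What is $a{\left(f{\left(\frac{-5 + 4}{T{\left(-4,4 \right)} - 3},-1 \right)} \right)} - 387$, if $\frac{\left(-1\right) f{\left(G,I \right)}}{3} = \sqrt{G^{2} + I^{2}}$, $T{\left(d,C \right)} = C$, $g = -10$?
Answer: $-377 - 3 \sqrt{2} \approx -381.24$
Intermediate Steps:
$f{\left(G,I \right)} = - 3 \sqrt{G^{2} + I^{2}}$
$a{\left(u \right)} = 10 + u$ ($a{\left(u \right)} = u - -10 = u + 10 = 10 + u$)
$a{\left(f{\left(\frac{-5 + 4}{T{\left(-4,4 \right)} - 3},-1 \right)} \right)} - 387 = \left(10 - 3 \sqrt{\left(\frac{-5 + 4}{4 - 3}\right)^{2} + \left(-1\right)^{2}}\right) - 387 = \left(10 - 3 \sqrt{\left(- 1^{-1}\right)^{2} + 1}\right) - 387 = \left(10 - 3 \sqrt{\left(\left(-1\right) 1\right)^{2} + 1}\right) - 387 = \left(10 - 3 \sqrt{\left(-1\right)^{2} + 1}\right) - 387 = \left(10 - 3 \sqrt{1 + 1}\right) - 387 = \left(10 - 3 \sqrt{2}\right) - 387 = -377 - 3 \sqrt{2}$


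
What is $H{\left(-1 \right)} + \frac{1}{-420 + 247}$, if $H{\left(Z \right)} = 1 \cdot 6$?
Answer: $\frac{1037}{173} \approx 5.9942$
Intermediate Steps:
$H{\left(Z \right)} = 6$
$H{\left(-1 \right)} + \frac{1}{-420 + 247} = 6 + \frac{1}{-420 + 247} = 6 + \frac{1}{-173} = 6 - \frac{1}{173} = \frac{1037}{173}$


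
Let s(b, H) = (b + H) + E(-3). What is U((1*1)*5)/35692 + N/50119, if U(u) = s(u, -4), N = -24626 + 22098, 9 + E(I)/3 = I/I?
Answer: -91382113/1788847348 ≈ -0.051084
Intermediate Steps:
E(I) = -24 (E(I) = -27 + 3*(I/I) = -27 + 3*1 = -27 + 3 = -24)
N = -2528
s(b, H) = -24 + H + b (s(b, H) = (b + H) - 24 = (H + b) - 24 = -24 + H + b)
U(u) = -28 + u (U(u) = -24 - 4 + u = -28 + u)
U((1*1)*5)/35692 + N/50119 = (-28 + (1*1)*5)/35692 - 2528/50119 = (-28 + 1*5)*(1/35692) - 2528*1/50119 = (-28 + 5)*(1/35692) - 2528/50119 = -23*1/35692 - 2528/50119 = -23/35692 - 2528/50119 = -91382113/1788847348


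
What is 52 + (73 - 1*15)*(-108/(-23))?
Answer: 7460/23 ≈ 324.35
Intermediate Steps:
52 + (73 - 1*15)*(-108/(-23)) = 52 + (73 - 15)*(-108*(-1/23)) = 52 + 58*(108/23) = 52 + 6264/23 = 7460/23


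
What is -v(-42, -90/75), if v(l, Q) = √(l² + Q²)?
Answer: -6*√1226/5 ≈ -42.017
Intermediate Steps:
v(l, Q) = √(Q² + l²)
-v(-42, -90/75) = -√((-90/75)² + (-42)²) = -√((-90*1/75)² + 1764) = -√((-6/5)² + 1764) = -√(36/25 + 1764) = -√(44136/25) = -6*√1226/5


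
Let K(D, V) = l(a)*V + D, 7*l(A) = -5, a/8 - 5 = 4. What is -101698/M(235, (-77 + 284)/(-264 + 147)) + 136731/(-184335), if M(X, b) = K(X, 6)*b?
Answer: 113390180169/456474905 ≈ 248.40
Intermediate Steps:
a = 72 (a = 40 + 8*4 = 40 + 32 = 72)
l(A) = -5/7 (l(A) = (⅐)*(-5) = -5/7)
K(D, V) = D - 5*V/7 (K(D, V) = -5*V/7 + D = D - 5*V/7)
M(X, b) = b*(-30/7 + X) (M(X, b) = (X - 5/7*6)*b = (X - 30/7)*b = (-30/7 + X)*b = b*(-30/7 + X))
-101698/M(235, (-77 + 284)/(-264 + 147)) + 136731/(-184335) = -101698*7*(-264 + 147)/((-77 + 284)*(-30 + 7*235)) + 136731/(-184335) = -101698*(-91/(23*(-30 + 1645))) + 136731*(-1/184335) = -101698/((⅐)*(207*(-1/117))*1615) - 45577/61445 = -101698/((⅐)*(-23/13)*1615) - 45577/61445 = -101698/(-37145/91) - 45577/61445 = -101698*(-91/37145) - 45577/61445 = 9254518/37145 - 45577/61445 = 113390180169/456474905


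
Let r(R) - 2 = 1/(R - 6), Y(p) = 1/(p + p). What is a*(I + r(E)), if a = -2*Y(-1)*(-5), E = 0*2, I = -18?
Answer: 485/6 ≈ 80.833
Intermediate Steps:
E = 0
Y(p) = 1/(2*p)
a = -5 (a = -1/(-1)*(-5) = -(-1)*(-5) = -2*(-½)*(-5) = 1*(-5) = -5)
r(R) = 2 + 1/(-6 + R) (r(R) = 2 + 1/(R - 6) = 2 + 1/(-6 + R))
a*(I + r(E)) = -5*(-18 + (-11 + 2*0)/(-6 + 0)) = -5*(-18 + (-11 + 0)/(-6)) = -5*(-18 - ⅙*(-11)) = -5*(-18 + 11/6) = -5*(-97/6) = 485/6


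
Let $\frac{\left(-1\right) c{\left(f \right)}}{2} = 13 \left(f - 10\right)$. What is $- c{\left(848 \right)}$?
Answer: $21788$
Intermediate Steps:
$c{\left(f \right)} = 260 - 26 f$ ($c{\left(f \right)} = - 2 \cdot 13 \left(f - 10\right) = - 2 \cdot 13 \left(-10 + f\right) = - 2 \left(-130 + 13 f\right) = 260 - 26 f$)
$- c{\left(848 \right)} = - (260 - 22048) = \left(-1\right) \left(-21788\right) = 21788$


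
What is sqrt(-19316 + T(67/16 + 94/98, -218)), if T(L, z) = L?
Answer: I*sqrt(15139709)/28 ≈ 138.96*I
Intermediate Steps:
sqrt(-19316 + T(67/16 + 94/98, -218)) = sqrt(-19316 + (67/16 + 94/98)) = sqrt(-19316 + (67*(1/16) + 94*(1/98))) = sqrt(-19316 + (67/16 + 47/49)) = sqrt(-19316 + 4035/784) = sqrt(-15139709/784) = I*sqrt(15139709)/28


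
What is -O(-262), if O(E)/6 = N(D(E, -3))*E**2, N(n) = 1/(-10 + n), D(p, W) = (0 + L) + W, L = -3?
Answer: 51483/2 ≈ 25742.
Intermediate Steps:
D(p, W) = -3 + W (D(p, W) = (0 - 3) + W = -3 + W)
O(E) = -3*E**2/8 (O(E) = 6*(E**2/(-10 + (-3 - 3))) = 6*(E**2/(-10 - 6)) = 6*(E**2/(-16)) = 6*(-E**2/16) = -3*E**2/8)
-O(-262) = -(-3)*(-262)**2/8 = -(-3)*68644/8 = -1*(-51483/2) = 51483/2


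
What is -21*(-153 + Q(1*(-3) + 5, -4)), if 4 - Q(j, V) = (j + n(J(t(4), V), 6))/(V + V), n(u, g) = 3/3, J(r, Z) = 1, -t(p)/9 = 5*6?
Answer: 24969/8 ≈ 3121.1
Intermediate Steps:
t(p) = -270 (t(p) = -45*6 = -9*30 = -270)
n(u, g) = 1 (n(u, g) = 3*(⅓) = 1)
Q(j, V) = 4 - (1 + j)/(2*V) (Q(j, V) = 4 - (j + 1)/(V + V) = 4 - (1 + j)/(2*V))
-21*(-153 + Q(1*(-3) + 5, -4)) = -21*(-153 + (½)*(-1 - (1*(-3) + 5) + 8*(-4))/(-4)) = -21*(-153 + (½)*(-¼)*(-1 - (-3 + 5) - 32)) = -21*(-153 + (½)*(-¼)*(-1 - 1*2 - 32)) = -21*(-153 + (½)*(-¼)*(-1 - 2 - 32)) = -21*(-153 + (½)*(-¼)*(-35)) = -21*(-153 + 35/8) = -21*(-1189/8) = 24969/8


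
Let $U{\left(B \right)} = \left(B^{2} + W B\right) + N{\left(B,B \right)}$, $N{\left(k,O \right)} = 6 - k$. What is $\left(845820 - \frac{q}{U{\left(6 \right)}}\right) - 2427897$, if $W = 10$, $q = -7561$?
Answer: $- \frac{151871831}{96} \approx -1.582 \cdot 10^{6}$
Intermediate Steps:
$U{\left(B \right)} = 6 + B^{2} + 9 B$ ($U{\left(B \right)} = \left(B^{2} + 10 B\right) - \left(-6 + B\right) = 6 + B^{2} + 9 B$)
$\left(845820 - \frac{q}{U{\left(6 \right)}}\right) - 2427897 = \left(845820 - \frac{1}{6 + 6^{2} + 9 \cdot 6} \left(-7561\right)\right) - 2427897 = \left(845820 - \frac{1}{6 + 36 + 54} \left(-7561\right)\right) - 2427897 = \left(845820 - \frac{1}{96} \left(-7561\right)\right) - 2427897 = \left(845820 - - \frac{7561}{96}\right) - 2427897 = \left(845820 + \frac{7561}{96}\right) - 2427897 = \frac{81206281}{96} - 2427897 = - \frac{151871831}{96}$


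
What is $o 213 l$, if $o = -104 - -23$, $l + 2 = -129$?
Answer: $2260143$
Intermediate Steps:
$l = -131$ ($l = -2 - 129 = -131$)
$o = -81$ ($o = -104 + 23 = -81$)
$o 213 l = \left(-81\right) 213 \left(-131\right) = \left(-17253\right) \left(-131\right) = 2260143$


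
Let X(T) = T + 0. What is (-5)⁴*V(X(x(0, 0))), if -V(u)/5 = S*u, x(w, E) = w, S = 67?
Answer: 0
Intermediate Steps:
X(T) = T
V(u) = -335*u
(-5)⁴*V(X(x(0, 0))) = (-5)⁴*(-335*0) = 625*0 = 0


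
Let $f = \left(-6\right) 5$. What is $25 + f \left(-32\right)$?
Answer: $985$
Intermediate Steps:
$f = -30$
$25 + f \left(-32\right) = 25 - -960 = 25 + 960 = 985$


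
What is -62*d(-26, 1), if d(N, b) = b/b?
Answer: -62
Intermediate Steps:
d(N, b) = 1
-62*d(-26, 1) = -62*1 = -62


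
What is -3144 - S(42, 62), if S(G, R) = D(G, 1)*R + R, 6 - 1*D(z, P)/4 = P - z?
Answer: -14862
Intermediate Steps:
D(z, P) = 24 - 4*P + 4*z (D(z, P) = 24 - 4*(P - z) = 24 + (-4*P + 4*z) = 24 - 4*P + 4*z)
S(G, R) = R + R*(20 + 4*G) (S(G, R) = (24 - 4*1 + 4*G)*R + R = (24 - 4 + 4*G)*R + R = (20 + 4*G)*R + R = R*(20 + 4*G) + R = R + R*(20 + 4*G))
-3144 - S(42, 62) = -3144 - 62*(21 + 4*42) = -3144 - 62*(21 + 168) = -3144 - 62*189 = -3144 - 1*11718 = -3144 - 11718 = -14862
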